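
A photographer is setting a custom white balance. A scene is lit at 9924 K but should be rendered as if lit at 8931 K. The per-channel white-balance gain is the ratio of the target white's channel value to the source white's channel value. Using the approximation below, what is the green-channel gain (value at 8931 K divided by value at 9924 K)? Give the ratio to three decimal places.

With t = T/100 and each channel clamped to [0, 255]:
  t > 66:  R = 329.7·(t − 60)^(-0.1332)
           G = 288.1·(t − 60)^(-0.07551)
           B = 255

At 9924 K (t = 99.24):
  G = 288.1·(99.24 − 60)^(-0.07551) = 288.1·39.24^(-0.07551) = 288.1·0.75798 = 218.374.
At 8931 K (t = 89.31):
  G = 288.1·(89.31 − 60)^(-0.07551) = 288.1·29.31^(-0.07551) = 288.1·0.77486 = 223.238.
Gain = 223.238 / 218.374 = 1.0223 → 1.022.

1.022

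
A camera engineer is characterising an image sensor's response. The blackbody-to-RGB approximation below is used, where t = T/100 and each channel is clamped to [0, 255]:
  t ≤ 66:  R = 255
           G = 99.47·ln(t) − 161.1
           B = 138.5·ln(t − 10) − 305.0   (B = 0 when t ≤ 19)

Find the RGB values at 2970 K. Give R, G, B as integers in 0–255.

R=255, G=176, B=108

t = 2970/100 = 29.7; the t ≤ 66 branch applies.
R = 255 by definition for t ≤ 66.
G = 99.47·ln 29.7 − 161.1 = 99.47·3.3911 − 161.1 = 176.217.
B = 138.5·ln(29.7 − 10) − 305.0 = 138.5·ln 19.7 − 305.0 = 138.5·2.9806 − 305.0 = 107.816.
Rounded: (255, 176, 108).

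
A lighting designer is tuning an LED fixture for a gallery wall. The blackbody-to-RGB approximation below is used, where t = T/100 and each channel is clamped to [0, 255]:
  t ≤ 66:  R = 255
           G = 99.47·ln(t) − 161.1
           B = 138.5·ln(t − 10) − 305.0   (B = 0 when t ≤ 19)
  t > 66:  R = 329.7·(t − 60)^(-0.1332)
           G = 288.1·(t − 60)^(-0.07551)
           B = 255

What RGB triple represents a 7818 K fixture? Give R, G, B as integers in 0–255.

R=224, G=231, B=255

t = 7818/100 = 78.18; the t > 66 branch applies.
R = 329.7·(78.18 − 60)^(-0.1332) = 329.7·18.18^(-0.1332) = 329.7·0.67955 = 224.048.
G = 288.1·(78.18 − 60)^(-0.07551) = 288.1·18.18^(-0.07551) = 288.1·0.80332 = 231.436.
B = 255 by definition for t > 66.
Rounded: (224, 231, 255).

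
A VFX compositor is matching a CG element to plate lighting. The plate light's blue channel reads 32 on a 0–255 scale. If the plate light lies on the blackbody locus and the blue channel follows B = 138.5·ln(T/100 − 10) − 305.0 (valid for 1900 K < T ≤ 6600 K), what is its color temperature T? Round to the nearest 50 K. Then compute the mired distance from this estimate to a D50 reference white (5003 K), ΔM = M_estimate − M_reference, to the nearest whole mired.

ln(t − 10) = (32 + 305.0) / 138.5 = 2.4332.
t − 10 = e^2.4332 = 11.395, so t = 21.395.
T = 100·t = 2140 K → 2150 K to the nearest 50 K.
M_estimate = 10⁶/2150 = 465.12; M_reference = 10⁶/5003 = 199.88.
ΔM = 465.12 − 199.88 = 265.24 → +265 mireds.

+265 mireds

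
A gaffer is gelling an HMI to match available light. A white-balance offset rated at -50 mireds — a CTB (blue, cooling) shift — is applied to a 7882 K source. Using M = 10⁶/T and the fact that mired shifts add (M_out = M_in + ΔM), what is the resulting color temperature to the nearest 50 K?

13000 K

M_in = 10⁶/7882 = 126.87 mireds.
M_out = 126.87 + (-50) = 76.87 mireds.
T_out = 10⁶/76.87 = 13008.7 K → 13000 K.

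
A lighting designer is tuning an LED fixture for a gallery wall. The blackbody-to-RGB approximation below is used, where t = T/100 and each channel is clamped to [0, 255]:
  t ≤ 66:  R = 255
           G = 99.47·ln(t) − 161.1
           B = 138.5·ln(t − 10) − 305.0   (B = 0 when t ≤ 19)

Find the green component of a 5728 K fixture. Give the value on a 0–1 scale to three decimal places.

t = 5728/100 = 57.28; the t ≤ 66 branch applies.
G = 99.47·ln 57.28 − 161.1 = 99.47·4.0480 − 161.1 = 241.550.
On a 0–1 scale: 241.550/255 = 0.9473 → 0.947.

0.947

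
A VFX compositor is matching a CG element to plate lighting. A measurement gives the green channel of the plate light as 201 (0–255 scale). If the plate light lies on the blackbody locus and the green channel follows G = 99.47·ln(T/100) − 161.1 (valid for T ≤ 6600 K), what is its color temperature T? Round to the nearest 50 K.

ln t = (201 + 161.1) / 99.47 = 3.6403.
t = e^3.6403 = 38.103.
T = 100·t = 3810 K → 3800 K to the nearest 50 K.

3800 K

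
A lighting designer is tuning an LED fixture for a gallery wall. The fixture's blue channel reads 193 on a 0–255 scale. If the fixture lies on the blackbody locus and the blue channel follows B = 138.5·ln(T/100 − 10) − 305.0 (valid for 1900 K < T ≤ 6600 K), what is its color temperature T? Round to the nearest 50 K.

4650 K

ln(t − 10) = (193 + 305.0) / 138.5 = 3.5957.
t − 10 = e^3.5957 = 36.440, so t = 46.440.
T = 100·t = 4644 K → 4650 K to the nearest 50 K.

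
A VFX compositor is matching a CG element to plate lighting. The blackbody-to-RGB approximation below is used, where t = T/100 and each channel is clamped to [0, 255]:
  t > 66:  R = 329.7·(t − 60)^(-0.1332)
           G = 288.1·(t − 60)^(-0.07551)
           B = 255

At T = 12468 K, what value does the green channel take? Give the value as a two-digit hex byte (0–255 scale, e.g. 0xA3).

t = 12468/100 = 124.68; the t > 66 branch applies.
G = 288.1·(124.68 − 60)^(-0.07551) = 288.1·64.68^(-0.07551) = 288.1·0.72991 = 210.287.
Rounded: 210; in hex, 0xD2.

0xD2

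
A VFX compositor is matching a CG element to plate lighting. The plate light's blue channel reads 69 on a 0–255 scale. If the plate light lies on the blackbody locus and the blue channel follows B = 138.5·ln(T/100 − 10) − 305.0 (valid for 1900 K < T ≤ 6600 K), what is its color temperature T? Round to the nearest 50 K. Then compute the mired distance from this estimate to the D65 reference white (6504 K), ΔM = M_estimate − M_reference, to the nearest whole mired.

+246 mireds

ln(t − 10) = (69 + 305.0) / 138.5 = 2.7004.
t − 10 = e^2.7004 = 14.885, so t = 24.885.
T = 100·t = 2489 K → 2500 K to the nearest 50 K.
M_estimate = 10⁶/2500 = 400.00; M_reference = 10⁶/6504 = 153.75.
ΔM = 400.00 − 153.75 = 246.25 → +246 mireds.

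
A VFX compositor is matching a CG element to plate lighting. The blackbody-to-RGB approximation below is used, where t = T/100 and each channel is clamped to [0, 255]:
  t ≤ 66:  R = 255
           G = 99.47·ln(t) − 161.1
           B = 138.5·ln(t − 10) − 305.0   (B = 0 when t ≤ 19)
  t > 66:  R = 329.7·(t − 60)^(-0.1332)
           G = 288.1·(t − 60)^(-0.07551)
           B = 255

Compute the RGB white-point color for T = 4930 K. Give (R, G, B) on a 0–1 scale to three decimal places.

(1.000, 0.889, 0.798)

t = 4930/100 = 49.3; the t ≤ 66 branch applies.
R = 255 by definition for t ≤ 66.
G = 99.47·ln 49.3 − 161.1 = 99.47·3.8979 − 161.1 = 226.627.
B = 138.5·ln(49.3 − 10) − 305.0 = 138.5·ln 39.3 − 305.0 = 138.5·3.6712 − 305.0 = 203.465.
Dividing each by 255: (1.0000, 0.8887, 0.7979) → (1.000, 0.889, 0.798).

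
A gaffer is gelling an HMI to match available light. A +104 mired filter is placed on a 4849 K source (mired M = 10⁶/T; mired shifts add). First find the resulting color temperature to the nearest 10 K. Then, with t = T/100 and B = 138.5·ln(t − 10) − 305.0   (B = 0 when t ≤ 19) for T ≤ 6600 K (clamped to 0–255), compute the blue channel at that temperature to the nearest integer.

124

M_in = 10⁶/4849 = 206.23; M_out = 206.23 + (+104) = 310.23.
T_out = 10⁶/310.23 = 3223.4 K → 3220 K; t = 32.2.
B = 138.5·ln(32.2 − 10) − 305.0 = 138.5·ln 22.2 − 305.0 = 138.5·3.1001 − 305.0 = 124.363.
Rounded: 124.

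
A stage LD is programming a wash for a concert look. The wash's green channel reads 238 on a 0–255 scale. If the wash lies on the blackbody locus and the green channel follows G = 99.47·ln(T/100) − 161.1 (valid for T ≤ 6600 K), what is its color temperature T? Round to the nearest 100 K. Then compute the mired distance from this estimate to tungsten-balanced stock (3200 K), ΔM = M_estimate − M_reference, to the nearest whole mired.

-131 mireds

ln t = (238 + 161.1) / 99.47 = 4.0123.
t = e^4.0123 = 55.272.
T = 100·t = 5527 K → 5500 K to the nearest 100 K.
M_estimate = 10⁶/5500 = 181.82; M_reference = 10⁶/3200 = 312.50.
ΔM = 181.82 − 312.50 = -130.68 → -131 mireds.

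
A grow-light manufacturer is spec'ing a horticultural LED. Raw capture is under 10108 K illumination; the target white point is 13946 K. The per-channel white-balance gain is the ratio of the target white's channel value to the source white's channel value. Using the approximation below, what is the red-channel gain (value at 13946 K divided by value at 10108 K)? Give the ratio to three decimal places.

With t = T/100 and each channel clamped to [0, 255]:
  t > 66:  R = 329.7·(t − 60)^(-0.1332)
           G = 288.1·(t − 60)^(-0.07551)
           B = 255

0.916

At 10108 K (t = 101.08):
  R = 329.7·(101.08 − 60)^(-0.1332) = 329.7·41.08^(-0.1332) = 329.7·0.60963 = 200.994.
At 13946 K (t = 139.46):
  R = 329.7·(139.46 − 60)^(-0.1332) = 329.7·79.46^(-0.1332) = 329.7·0.55834 = 184.085.
Gain = 184.085 / 200.994 = 0.9159 → 0.916.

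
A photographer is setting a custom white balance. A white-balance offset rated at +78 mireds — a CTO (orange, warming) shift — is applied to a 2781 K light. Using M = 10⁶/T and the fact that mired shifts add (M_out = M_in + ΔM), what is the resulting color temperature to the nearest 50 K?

2300 K

M_in = 10⁶/2781 = 359.58 mireds.
M_out = 359.58 + (+78) = 437.58 mireds.
T_out = 10⁶/437.58 = 2285.3 K → 2300 K.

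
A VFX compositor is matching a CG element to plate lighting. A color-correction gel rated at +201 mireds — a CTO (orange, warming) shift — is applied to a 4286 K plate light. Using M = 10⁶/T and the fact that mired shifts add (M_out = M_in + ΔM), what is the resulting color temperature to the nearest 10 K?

2300 K

M_in = 10⁶/4286 = 233.32 mireds.
M_out = 233.32 + (+201) = 434.32 mireds.
T_out = 10⁶/434.32 = 2302.5 K → 2300 K.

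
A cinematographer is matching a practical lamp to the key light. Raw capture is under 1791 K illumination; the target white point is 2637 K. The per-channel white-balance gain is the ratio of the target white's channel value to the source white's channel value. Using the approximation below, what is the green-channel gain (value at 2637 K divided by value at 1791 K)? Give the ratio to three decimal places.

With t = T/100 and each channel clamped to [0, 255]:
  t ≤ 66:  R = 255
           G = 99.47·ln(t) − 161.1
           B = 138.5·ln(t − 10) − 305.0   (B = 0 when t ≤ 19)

1.306

At 1791 K (t = 17.91):
  G = 99.47·ln 17.91 − 161.1 = 99.47·2.8854 − 161.1 = 125.907.
At 2637 K (t = 26.37):
  G = 99.47·ln 26.37 − 161.1 = 99.47·3.2722 − 161.1 = 164.388.
Gain = 164.388 / 125.907 = 1.3056 → 1.306.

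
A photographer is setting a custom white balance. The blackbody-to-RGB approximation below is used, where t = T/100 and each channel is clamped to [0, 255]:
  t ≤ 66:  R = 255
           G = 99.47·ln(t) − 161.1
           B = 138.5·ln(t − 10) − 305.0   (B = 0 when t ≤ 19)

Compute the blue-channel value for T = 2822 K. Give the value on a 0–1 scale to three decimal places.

0.380

t = 2822/100 = 28.22; the t ≤ 66 branch applies.
B = 138.5·ln(28.22 − 10) − 305.0 = 138.5·ln 18.22 − 305.0 = 138.5·2.9025 − 305.0 = 96.999.
On a 0–1 scale: 96.999/255 = 0.3804 → 0.380.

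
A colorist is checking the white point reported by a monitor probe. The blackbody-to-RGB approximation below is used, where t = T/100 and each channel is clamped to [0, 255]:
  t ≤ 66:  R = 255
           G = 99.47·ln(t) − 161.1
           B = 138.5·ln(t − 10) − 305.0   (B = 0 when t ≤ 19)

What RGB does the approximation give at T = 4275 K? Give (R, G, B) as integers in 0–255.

(255, 212, 178)

t = 4275/100 = 42.75; the t ≤ 66 branch applies.
R = 255 by definition for t ≤ 66.
G = 99.47·ln 42.75 − 161.1 = 99.47·3.7554 − 161.1 = 212.447.
B = 138.5·ln(42.75 − 10) − 305.0 = 138.5·ln 32.75 − 305.0 = 138.5·3.4889 − 305.0 = 178.213.
Rounded: (255, 212, 178).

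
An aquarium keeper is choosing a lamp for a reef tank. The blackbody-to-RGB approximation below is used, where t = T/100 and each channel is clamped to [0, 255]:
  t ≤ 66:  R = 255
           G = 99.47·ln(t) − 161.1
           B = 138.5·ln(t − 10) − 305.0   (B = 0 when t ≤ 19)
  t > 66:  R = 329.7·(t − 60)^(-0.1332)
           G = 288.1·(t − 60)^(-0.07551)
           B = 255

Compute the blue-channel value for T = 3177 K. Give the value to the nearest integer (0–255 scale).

t = 3177/100 = 31.77; the t ≤ 66 branch applies.
B = 138.5·ln(31.77 − 10) − 305.0 = 138.5·ln 21.77 − 305.0 = 138.5·3.0805 − 305.0 = 121.654.
Rounded: 122.

122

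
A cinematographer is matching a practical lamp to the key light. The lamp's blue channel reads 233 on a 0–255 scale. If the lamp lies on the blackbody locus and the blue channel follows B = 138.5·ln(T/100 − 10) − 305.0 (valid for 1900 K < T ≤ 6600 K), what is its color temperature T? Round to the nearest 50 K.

5850 K

ln(t − 10) = (233 + 305.0) / 138.5 = 3.8845.
t − 10 = e^3.8845 = 48.641, so t = 58.641.
T = 100·t = 5864 K → 5850 K to the nearest 50 K.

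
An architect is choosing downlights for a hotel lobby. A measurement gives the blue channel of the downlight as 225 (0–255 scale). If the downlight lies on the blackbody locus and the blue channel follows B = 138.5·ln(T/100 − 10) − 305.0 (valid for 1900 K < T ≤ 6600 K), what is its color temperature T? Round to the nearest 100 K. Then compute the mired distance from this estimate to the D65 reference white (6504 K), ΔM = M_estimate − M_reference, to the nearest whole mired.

ln(t − 10) = (225 + 305.0) / 138.5 = 3.8267.
t − 10 = e^3.8267 = 45.911, so t = 55.911.
T = 100·t = 5591 K → 5600 K to the nearest 100 K.
M_estimate = 10⁶/5600 = 178.57; M_reference = 10⁶/6504 = 153.75.
ΔM = 178.57 − 153.75 = 24.82 → +25 mireds.

+25 mireds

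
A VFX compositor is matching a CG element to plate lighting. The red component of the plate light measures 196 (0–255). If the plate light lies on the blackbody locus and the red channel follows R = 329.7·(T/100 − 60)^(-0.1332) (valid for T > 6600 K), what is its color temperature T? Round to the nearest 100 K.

11000 K

(t − 60)^(-0.1332) = 196/329.7 = 0.59448.
t − 60 = 0.59448^(1/-0.1332) = 0.59448^(-7.508) = 49.621, so t = 109.621.
T = 100·t = 10962 K → 11000 K to the nearest 100 K.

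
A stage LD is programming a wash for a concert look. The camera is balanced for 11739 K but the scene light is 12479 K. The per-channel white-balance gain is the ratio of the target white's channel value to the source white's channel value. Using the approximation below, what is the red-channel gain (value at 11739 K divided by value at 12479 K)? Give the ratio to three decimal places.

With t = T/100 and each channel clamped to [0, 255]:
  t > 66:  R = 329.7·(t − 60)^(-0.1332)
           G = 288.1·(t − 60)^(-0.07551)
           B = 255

1.016

At 12479 K (t = 124.79):
  R = 329.7·(124.79 − 60)^(-0.1332) = 329.7·64.79^(-0.1332) = 329.7·0.57373 = 189.159.
At 11739 K (t = 117.39):
  R = 329.7·(117.39 − 60)^(-0.1332) = 329.7·57.39^(-0.1332) = 329.7·0.58307 = 192.239.
Gain = 192.239 / 189.159 = 1.0163 → 1.016.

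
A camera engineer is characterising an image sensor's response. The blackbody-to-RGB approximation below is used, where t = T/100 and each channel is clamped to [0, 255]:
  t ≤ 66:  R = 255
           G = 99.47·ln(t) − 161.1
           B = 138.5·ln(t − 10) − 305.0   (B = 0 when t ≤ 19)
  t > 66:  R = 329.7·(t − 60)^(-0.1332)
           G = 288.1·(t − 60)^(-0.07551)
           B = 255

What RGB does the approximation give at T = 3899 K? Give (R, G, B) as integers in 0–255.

t = 3899/100 = 38.99; the t ≤ 66 branch applies.
R = 255 by definition for t ≤ 66.
G = 99.47·ln 38.99 − 161.1 = 99.47·3.6633 − 161.1 = 203.289.
B = 138.5·ln(38.99 − 10) − 305.0 = 138.5·ln 28.99 − 305.0 = 138.5·3.3670 − 305.0 = 161.323.
Rounded: (255, 203, 161).

(255, 203, 161)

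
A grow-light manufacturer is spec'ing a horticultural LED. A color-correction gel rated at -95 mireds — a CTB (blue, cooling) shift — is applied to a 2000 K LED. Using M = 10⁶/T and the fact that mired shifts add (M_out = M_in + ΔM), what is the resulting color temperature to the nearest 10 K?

M_in = 10⁶/2000 = 500.00 mireds.
M_out = 500.00 + (-95) = 405.00 mireds.
T_out = 10⁶/405.00 = 2469.1 K → 2470 K.

2470 K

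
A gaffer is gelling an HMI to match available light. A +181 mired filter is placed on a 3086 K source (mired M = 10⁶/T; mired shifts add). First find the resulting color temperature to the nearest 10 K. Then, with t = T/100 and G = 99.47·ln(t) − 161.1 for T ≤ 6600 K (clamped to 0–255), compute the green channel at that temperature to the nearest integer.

M_in = 10⁶/3086 = 324.04; M_out = 324.04 + (+181) = 505.04.
T_out = 10⁶/505.04 = 1980.0 K → 1980 K; t = 19.8.
G = 99.47·ln 19.8 − 161.1 = 99.47·2.9857 − 161.1 = 135.886.
Rounded: 136.

136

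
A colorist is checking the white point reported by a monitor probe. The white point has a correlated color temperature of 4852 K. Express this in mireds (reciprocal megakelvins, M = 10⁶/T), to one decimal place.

M = 10⁶ / 4852 = 206.101 → 206.1 mireds.

206.1 mireds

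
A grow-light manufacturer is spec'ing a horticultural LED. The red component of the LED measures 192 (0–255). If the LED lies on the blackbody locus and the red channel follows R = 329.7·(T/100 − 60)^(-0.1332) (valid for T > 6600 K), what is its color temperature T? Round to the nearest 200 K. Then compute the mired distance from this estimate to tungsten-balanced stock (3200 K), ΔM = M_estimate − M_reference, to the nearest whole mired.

-228 mireds

(t − 60)^(-0.1332) = 192/329.7 = 0.58235.
t − 60 = 0.58235^(1/-0.1332) = 0.58235^(-7.508) = 57.929, so t = 117.929.
T = 100·t = 11793 K → 11800 K to the nearest 200 K.
M_estimate = 10⁶/11800 = 84.75; M_reference = 10⁶/3200 = 312.50.
ΔM = 84.75 − 312.50 = -227.75 → -228 mireds.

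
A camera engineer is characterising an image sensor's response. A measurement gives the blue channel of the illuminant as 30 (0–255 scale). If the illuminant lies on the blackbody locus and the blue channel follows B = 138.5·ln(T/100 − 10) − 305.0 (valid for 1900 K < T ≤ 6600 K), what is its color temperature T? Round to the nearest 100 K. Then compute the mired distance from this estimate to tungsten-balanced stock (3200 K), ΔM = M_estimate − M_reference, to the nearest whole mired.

ln(t − 10) = (30 + 305.0) / 138.5 = 2.4188.
t − 10 = e^2.4188 = 11.232, so t = 21.232.
T = 100·t = 2123 K → 2100 K to the nearest 100 K.
M_estimate = 10⁶/2100 = 476.19; M_reference = 10⁶/3200 = 312.50.
ΔM = 476.19 − 312.50 = 163.69 → +164 mireds.

+164 mireds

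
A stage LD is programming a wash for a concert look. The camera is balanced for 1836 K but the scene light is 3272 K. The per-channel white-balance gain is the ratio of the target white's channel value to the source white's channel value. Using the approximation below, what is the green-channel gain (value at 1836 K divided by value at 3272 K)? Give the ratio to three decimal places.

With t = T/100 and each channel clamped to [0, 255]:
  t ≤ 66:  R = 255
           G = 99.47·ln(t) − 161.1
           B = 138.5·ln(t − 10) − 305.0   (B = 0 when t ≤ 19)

0.691

At 3272 K (t = 32.72):
  G = 99.47·ln 32.72 − 161.1 = 99.47·3.4880 − 161.1 = 185.850.
At 1836 K (t = 18.36):
  G = 99.47·ln 18.36 − 161.1 = 99.47·2.9102 − 161.1 = 128.375.
Gain = 128.375 / 185.850 = 0.6907 → 0.691.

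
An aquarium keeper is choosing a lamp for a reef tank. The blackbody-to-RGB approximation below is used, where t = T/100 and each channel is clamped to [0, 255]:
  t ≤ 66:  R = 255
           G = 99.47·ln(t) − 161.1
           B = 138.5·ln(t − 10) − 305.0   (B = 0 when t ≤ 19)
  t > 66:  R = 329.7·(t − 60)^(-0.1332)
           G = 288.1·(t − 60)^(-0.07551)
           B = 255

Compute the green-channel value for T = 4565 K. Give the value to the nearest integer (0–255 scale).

t = 4565/100 = 45.65; the t ≤ 66 branch applies.
G = 99.47·ln 45.65 − 161.1 = 99.47·3.8210 − 161.1 = 218.975.
Rounded: 219.

219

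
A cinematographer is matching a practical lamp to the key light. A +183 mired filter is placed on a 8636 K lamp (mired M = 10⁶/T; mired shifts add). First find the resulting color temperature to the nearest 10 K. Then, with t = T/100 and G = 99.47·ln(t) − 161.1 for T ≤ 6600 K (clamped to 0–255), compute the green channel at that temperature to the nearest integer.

188

M_in = 10⁶/8636 = 115.79; M_out = 115.79 + (+183) = 298.79.
T_out = 10⁶/298.79 = 3346.8 K → 3350 K; t = 33.5.
G = 99.47·ln 33.5 − 161.1 = 99.47·3.5115 − 161.1 = 188.193.
Rounded: 188.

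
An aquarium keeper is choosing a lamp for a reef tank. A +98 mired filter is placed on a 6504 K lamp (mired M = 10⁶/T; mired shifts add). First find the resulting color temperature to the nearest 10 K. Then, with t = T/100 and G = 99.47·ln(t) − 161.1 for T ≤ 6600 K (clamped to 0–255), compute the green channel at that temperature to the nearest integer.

M_in = 10⁶/6504 = 153.75; M_out = 153.75 + (+98) = 251.75.
T_out = 10⁶/251.75 = 3972.2 K → 3970 K; t = 39.7.
G = 99.47·ln 39.7 − 161.1 = 99.47·3.6814 − 161.1 = 205.084.
Rounded: 205.

205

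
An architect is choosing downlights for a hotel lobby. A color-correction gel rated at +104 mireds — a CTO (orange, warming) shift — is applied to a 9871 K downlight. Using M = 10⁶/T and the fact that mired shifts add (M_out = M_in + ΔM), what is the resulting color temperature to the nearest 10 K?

4870 K

M_in = 10⁶/9871 = 101.31 mireds.
M_out = 101.31 + (+104) = 205.31 mireds.
T_out = 10⁶/205.31 = 4870.8 K → 4870 K.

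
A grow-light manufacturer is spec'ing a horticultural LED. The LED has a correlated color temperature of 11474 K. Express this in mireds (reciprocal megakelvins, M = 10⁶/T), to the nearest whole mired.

87 mireds

M = 10⁶ / 11474 = 87.154 → 87 mireds.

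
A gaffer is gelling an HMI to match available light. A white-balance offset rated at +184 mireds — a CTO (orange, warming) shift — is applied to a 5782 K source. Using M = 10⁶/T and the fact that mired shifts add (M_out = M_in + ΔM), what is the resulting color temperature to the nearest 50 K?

M_in = 10⁶/5782 = 172.95 mireds.
M_out = 172.95 + (+184) = 356.95 mireds.
T_out = 10⁶/356.95 = 2801.5 K → 2800 K.

2800 K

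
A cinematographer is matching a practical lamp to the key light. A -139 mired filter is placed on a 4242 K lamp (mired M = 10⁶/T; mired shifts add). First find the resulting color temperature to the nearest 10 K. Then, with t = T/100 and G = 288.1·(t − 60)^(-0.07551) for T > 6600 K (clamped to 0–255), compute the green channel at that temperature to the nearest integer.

M_in = 10⁶/4242 = 235.74; M_out = 235.74 + (-139) = 96.74.
T_out = 10⁶/96.74 = 10337.2 K → 10340 K; t = 103.4.
G = 288.1·(103.4 − 60)^(-0.07551) = 288.1·43.4^(-0.07551) = 288.1·0.75223 = 216.719.
Rounded: 217.

217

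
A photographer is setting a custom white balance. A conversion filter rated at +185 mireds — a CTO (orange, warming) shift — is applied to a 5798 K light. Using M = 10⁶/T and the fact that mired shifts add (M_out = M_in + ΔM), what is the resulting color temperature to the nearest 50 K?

2800 K

M_in = 10⁶/5798 = 172.47 mireds.
M_out = 172.47 + (+185) = 357.47 mireds.
T_out = 10⁶/357.47 = 2797.4 K → 2800 K.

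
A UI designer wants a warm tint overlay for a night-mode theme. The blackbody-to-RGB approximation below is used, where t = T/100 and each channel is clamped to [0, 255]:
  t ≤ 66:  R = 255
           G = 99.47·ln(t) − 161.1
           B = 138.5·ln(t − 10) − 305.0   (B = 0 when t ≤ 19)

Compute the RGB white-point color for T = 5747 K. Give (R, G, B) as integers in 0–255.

t = 5747/100 = 57.47; the t ≤ 66 branch applies.
R = 255 by definition for t ≤ 66.
G = 99.47·ln 57.47 − 161.1 = 99.47·4.0513 − 161.1 = 241.879.
B = 138.5·ln(57.47 − 10) − 305.0 = 138.5·ln 47.47 − 305.0 = 138.5·3.8601 − 305.0 = 229.624.
Rounded: (255, 242, 230).

(255, 242, 230)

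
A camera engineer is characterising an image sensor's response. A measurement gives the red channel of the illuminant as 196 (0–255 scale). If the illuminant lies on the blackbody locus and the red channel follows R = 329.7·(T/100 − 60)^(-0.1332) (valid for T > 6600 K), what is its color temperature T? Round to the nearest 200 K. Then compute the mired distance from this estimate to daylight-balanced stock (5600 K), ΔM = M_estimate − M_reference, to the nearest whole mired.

-88 mireds

(t − 60)^(-0.1332) = 196/329.7 = 0.59448.
t − 60 = 0.59448^(1/-0.1332) = 0.59448^(-7.508) = 49.621, so t = 109.621.
T = 100·t = 10962 K → 11000 K to the nearest 200 K.
M_estimate = 10⁶/11000 = 90.91; M_reference = 10⁶/5600 = 178.57.
ΔM = 90.91 − 178.57 = -87.66 → -88 mireds.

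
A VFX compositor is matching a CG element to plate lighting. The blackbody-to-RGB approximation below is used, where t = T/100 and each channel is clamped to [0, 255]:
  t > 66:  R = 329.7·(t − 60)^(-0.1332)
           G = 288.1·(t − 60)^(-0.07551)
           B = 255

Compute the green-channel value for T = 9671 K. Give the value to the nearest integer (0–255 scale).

t = 9671/100 = 96.71; the t > 66 branch applies.
G = 288.1·(96.71 − 60)^(-0.07551) = 288.1·36.71^(-0.07551) = 288.1·0.76180 = 219.476.
Rounded: 219.

219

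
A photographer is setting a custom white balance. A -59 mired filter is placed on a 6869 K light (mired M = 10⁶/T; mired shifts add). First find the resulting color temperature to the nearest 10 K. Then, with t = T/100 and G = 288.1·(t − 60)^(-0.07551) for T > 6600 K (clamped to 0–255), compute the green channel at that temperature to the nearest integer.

M_in = 10⁶/6869 = 145.58; M_out = 145.58 + (-59) = 86.58.
T_out = 10⁶/86.58 = 11549.8 K → 11550 K; t = 115.5.
G = 288.1·(115.5 − 60)^(-0.07551) = 288.1·55.5^(-0.07551) = 288.1·0.73839 = 212.731.
Rounded: 213.

213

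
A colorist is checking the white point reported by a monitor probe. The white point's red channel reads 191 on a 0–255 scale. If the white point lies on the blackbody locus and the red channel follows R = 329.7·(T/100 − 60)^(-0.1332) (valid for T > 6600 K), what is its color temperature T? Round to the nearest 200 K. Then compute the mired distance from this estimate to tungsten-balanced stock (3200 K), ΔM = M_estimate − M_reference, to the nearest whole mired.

(t − 60)^(-0.1332) = 191/329.7 = 0.57931.
t − 60 = 0.57931^(1/-0.1332) = 0.57931^(-7.508) = 60.245, so t = 120.245.
T = 100·t = 12025 K → 12000 K to the nearest 200 K.
M_estimate = 10⁶/12000 = 83.33; M_reference = 10⁶/3200 = 312.50.
ΔM = 83.33 − 312.50 = -229.17 → -229 mireds.

-229 mireds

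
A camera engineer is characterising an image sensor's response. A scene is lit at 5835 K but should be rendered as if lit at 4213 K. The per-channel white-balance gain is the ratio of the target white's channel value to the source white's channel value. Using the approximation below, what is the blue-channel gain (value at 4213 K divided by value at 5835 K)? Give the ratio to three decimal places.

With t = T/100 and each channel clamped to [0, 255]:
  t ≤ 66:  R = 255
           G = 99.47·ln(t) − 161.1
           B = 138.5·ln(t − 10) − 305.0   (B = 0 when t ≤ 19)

At 5835 K (t = 58.35):
  B = 138.5·ln(58.35 − 10) − 305.0 = 138.5·ln 48.35 − 305.0 = 138.5·3.8785 − 305.0 = 232.168.
At 4213 K (t = 42.13):
  B = 138.5·ln(42.13 − 10) − 305.0 = 138.5·ln 32.13 − 305.0 = 138.5·3.4698 − 305.0 = 175.566.
Gain = 175.566 / 232.168 = 0.7562 → 0.756.

0.756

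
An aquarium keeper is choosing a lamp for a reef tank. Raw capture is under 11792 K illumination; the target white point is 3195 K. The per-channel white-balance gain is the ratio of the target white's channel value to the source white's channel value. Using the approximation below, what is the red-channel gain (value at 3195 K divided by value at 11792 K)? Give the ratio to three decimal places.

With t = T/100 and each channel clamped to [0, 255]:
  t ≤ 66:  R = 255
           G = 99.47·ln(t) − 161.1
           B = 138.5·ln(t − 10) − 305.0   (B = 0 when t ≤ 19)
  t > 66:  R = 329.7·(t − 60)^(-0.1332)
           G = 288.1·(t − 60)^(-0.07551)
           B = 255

At 11792 K (t = 117.92):
  R = 329.7·(117.92 − 60)^(-0.1332) = 329.7·57.92^(-0.1332) = 329.7·0.58236 = 192.004.
At 3195 K (t = 31.95):
  R = 255 by definition for t ≤ 66.
Gain = 255.000 / 192.004 = 1.3281 → 1.328.

1.328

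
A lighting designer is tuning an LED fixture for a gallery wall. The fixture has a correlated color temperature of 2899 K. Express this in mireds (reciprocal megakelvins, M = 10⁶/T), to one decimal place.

M = 10⁶ / 2899 = 344.947 → 344.9 mireds.

344.9 mireds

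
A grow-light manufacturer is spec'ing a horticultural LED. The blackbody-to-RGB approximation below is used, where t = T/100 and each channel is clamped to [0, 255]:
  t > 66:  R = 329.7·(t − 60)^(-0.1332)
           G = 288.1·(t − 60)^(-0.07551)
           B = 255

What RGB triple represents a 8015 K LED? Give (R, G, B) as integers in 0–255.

(221, 230, 255)

t = 8015/100 = 80.15; the t > 66 branch applies.
R = 329.7·(80.15 − 60)^(-0.1332) = 329.7·20.15^(-0.1332) = 329.7·0.67030 = 220.999.
G = 288.1·(80.15 − 60)^(-0.07551) = 288.1·20.15^(-0.07551) = 288.1·0.79710 = 229.645.
B = 255 by definition for t > 66.
Rounded: (221, 230, 255).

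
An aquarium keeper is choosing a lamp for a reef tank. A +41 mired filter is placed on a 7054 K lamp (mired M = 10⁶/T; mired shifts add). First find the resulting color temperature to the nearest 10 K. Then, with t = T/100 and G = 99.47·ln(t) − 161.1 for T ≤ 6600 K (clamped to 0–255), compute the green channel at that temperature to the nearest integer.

M_in = 10⁶/7054 = 141.76; M_out = 141.76 + (+41) = 182.76.
T_out = 10⁶/182.76 = 5471.6 K → 5470 K; t = 54.7.
G = 99.47·ln 54.7 − 161.1 = 99.47·4.0019 − 161.1 = 236.965.
Rounded: 237.

237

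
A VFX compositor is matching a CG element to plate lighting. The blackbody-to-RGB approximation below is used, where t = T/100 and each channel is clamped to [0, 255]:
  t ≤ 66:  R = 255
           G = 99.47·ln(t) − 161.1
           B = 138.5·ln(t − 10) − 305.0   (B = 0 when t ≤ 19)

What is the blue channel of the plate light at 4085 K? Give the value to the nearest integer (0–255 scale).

170

t = 4085/100 = 40.85; the t ≤ 66 branch applies.
B = 138.5·ln(40.85 − 10) − 305.0 = 138.5·ln 30.85 − 305.0 = 138.5·3.4291 − 305.0 = 169.935.
Rounded: 170.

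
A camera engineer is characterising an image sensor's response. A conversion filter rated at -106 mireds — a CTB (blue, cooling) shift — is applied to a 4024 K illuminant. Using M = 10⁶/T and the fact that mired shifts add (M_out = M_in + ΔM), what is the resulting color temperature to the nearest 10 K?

M_in = 10⁶/4024 = 248.51 mireds.
M_out = 248.51 + (-106) = 142.51 mireds.
T_out = 10⁶/142.51 = 7017.1 K → 7020 K.

7020 K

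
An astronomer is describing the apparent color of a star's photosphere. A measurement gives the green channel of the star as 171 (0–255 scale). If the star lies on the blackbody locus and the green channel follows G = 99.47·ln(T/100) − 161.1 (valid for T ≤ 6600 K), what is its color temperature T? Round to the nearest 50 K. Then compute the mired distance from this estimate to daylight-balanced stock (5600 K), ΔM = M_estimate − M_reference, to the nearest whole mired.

+179 mireds

ln t = (171 + 161.1) / 99.47 = 3.3387.
t = e^3.3387 = 28.182.
T = 100·t = 2818 K → 2800 K to the nearest 50 K.
M_estimate = 10⁶/2800 = 357.14; M_reference = 10⁶/5600 = 178.57.
ΔM = 357.14 − 178.57 = 178.57 → +179 mireds.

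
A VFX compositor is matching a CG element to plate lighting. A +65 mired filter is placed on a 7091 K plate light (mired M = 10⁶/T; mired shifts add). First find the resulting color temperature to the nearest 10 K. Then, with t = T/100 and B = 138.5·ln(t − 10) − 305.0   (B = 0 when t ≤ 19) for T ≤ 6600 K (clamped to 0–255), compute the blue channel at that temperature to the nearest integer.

M_in = 10⁶/7091 = 141.02; M_out = 141.02 + (+65) = 206.02.
T_out = 10⁶/206.02 = 4853.8 K → 4850 K; t = 48.5.
B = 138.5·ln(48.5 − 10) − 305.0 = 138.5·ln 38.5 − 305.0 = 138.5·3.6507 − 305.0 = 200.616.
Rounded: 201.

201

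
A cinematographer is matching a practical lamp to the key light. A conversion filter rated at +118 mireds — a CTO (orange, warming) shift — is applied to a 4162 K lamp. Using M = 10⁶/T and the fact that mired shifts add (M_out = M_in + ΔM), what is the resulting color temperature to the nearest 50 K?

M_in = 10⁶/4162 = 240.27 mireds.
M_out = 240.27 + (+118) = 358.27 mireds.
T_out = 10⁶/358.27 = 2791.2 K → 2800 K.

2800 K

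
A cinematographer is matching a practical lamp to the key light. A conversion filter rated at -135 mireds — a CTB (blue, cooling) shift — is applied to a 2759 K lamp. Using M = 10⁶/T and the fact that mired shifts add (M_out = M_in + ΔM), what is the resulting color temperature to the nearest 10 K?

4400 K

M_in = 10⁶/2759 = 362.45 mireds.
M_out = 362.45 + (-135) = 227.45 mireds.
T_out = 10⁶/227.45 = 4396.6 K → 4400 K.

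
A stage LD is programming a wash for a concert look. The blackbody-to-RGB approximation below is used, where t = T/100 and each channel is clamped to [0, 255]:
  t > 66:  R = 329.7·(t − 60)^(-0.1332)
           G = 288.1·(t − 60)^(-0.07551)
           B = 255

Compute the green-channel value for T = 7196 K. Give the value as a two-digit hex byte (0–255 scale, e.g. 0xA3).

0xEF

t = 7196/100 = 71.96; the t > 66 branch applies.
G = 288.1·(71.96 − 60)^(-0.07551) = 288.1·11.96^(-0.07551) = 288.1·0.82913 = 238.871.
Rounded: 239; in hex, 0xEF.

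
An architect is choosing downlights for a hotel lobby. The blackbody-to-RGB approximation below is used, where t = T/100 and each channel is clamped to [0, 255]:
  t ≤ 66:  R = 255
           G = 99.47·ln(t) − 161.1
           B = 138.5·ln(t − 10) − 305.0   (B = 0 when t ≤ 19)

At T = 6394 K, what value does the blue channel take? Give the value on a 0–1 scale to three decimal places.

0.970

t = 6394/100 = 63.94; the t ≤ 66 branch applies.
B = 138.5·ln(63.94 − 10) − 305.0 = 138.5·ln 53.94 − 305.0 = 138.5·3.9879 − 305.0 = 247.320.
On a 0–1 scale: 247.320/255 = 0.9699 → 0.970.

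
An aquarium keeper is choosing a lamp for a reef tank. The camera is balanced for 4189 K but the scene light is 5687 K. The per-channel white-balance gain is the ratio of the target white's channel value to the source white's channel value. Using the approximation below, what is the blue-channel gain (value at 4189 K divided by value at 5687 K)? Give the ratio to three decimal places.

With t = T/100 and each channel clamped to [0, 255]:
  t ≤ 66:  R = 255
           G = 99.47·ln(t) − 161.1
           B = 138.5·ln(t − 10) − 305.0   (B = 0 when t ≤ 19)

At 5687 K (t = 56.87):
  B = 138.5·ln(56.87 − 10) − 305.0 = 138.5·ln 46.87 − 305.0 = 138.5·3.8474 − 305.0 = 227.862.
At 4189 K (t = 41.89):
  B = 138.5·ln(41.89 − 10) − 305.0 = 138.5·ln 31.89 − 305.0 = 138.5·3.4623 − 305.0 = 174.528.
Gain = 174.528 / 227.862 = 0.7659 → 0.766.

0.766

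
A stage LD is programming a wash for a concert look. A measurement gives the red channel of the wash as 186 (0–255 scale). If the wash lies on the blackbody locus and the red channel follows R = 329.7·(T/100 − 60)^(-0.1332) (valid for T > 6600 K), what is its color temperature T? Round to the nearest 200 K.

13400 K

(t − 60)^(-0.1332) = 186/329.7 = 0.56415.
t − 60 = 0.56415^(1/-0.1332) = 0.56415^(-7.508) = 73.521, so t = 133.521.
T = 100·t = 13352 K → 13400 K to the nearest 200 K.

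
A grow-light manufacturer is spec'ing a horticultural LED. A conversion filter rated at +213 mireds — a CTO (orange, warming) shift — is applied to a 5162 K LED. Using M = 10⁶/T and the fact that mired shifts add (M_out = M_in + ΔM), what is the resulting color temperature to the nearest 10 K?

M_in = 10⁶/5162 = 193.72 mireds.
M_out = 193.72 + (+213) = 406.72 mireds.
T_out = 10⁶/406.72 = 2458.7 K → 2460 K.

2460 K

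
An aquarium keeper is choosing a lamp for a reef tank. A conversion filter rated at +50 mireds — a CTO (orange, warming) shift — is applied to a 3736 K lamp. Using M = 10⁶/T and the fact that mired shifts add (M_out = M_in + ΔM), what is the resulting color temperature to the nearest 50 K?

M_in = 10⁶/3736 = 267.67 mireds.
M_out = 267.67 + (+50) = 317.67 mireds.
T_out = 10⁶/317.67 = 3148.0 K → 3150 K.

3150 K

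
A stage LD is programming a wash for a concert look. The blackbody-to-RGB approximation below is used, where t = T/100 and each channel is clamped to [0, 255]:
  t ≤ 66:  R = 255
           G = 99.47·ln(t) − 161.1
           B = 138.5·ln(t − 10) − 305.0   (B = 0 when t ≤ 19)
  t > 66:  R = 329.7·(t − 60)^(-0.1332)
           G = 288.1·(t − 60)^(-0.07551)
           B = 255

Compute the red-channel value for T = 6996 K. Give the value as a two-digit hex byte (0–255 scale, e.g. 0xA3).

t = 6996/100 = 69.96; the t > 66 branch applies.
R = 329.7·(69.96 − 60)^(-0.1332) = 329.7·9.96^(-0.1332) = 329.7·0.73626 = 242.745.
Rounded: 243; in hex, 0xF3.

0xF3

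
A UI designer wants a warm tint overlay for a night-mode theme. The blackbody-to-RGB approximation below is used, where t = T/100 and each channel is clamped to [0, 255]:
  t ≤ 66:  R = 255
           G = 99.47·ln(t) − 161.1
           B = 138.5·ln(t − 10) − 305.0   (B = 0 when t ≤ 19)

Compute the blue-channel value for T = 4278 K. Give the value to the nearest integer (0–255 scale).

178

t = 4278/100 = 42.78; the t ≤ 66 branch applies.
B = 138.5·ln(42.78 − 10) − 305.0 = 138.5·ln 32.78 − 305.0 = 138.5·3.4898 − 305.0 = 178.340.
Rounded: 178.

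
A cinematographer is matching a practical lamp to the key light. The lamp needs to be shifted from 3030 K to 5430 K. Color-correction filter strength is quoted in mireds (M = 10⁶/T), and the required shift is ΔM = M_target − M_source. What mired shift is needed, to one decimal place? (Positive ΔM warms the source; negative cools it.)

-145.9 mireds

M_source = 10⁶/3030 = 330.033; M_target = 10⁶/5430 = 184.162.
ΔM = 184.162 − 330.033 = -145.871 → -145.9 mireds, a cooling shift.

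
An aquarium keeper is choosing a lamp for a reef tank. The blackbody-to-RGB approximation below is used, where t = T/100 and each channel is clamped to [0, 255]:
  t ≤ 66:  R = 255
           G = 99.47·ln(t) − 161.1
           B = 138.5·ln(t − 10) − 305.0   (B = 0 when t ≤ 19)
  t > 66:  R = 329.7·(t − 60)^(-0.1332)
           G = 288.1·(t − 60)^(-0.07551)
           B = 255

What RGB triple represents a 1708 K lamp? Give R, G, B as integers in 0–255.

t = 1708/100 = 17.08; the t ≤ 66 branch applies.
R = 255 by definition for t ≤ 66.
G = 99.47·ln 17.08 − 161.1 = 99.47·2.8379 − 161.1 = 121.187.
t = 17.08 ≤ 19, so B = 0.
Rounded: (255, 121, 0).

R=255, G=121, B=0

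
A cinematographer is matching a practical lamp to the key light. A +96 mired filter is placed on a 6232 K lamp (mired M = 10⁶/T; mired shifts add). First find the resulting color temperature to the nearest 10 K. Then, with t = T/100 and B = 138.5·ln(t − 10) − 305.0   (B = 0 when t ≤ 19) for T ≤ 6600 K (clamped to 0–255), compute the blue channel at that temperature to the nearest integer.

M_in = 10⁶/6232 = 160.46; M_out = 160.46 + (+96) = 256.46.
T_out = 10⁶/256.46 = 3899.2 K → 3900 K; t = 39.
B = 138.5·ln(39 − 10) − 305.0 = 138.5·ln 29 − 305.0 = 138.5·3.3673 − 305.0 = 161.370.
Rounded: 161.

161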